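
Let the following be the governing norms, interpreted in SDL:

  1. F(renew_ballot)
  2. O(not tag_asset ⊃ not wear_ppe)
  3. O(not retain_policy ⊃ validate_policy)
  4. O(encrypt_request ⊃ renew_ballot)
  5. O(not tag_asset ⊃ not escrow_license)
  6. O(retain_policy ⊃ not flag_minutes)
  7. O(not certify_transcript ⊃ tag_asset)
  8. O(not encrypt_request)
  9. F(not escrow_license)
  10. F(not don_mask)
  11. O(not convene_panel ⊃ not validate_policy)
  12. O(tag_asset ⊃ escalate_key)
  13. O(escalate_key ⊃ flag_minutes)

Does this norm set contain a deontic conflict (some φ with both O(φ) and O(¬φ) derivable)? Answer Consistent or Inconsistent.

Consistent

Premise 4 is O(encrypt_request ⊃ renew_ballot), but O(encrypt_request) is not derivable from the premises, so it does not yield O(renew_ballot).
So O(renew_ballot) is not derivable, and the apparent clash with O(not renew_ballot) does not arise.
A world satisfying every obligation exists (e.g. certify_transcript=false, convene_panel=true, don_mask=true, encrypt_request=false, escalate_key=true, escrow_license=true, flag_minutes=true, renew_ballot=false, retain_policy=false, tag_asset=true, validate_policy=true, wear_ppe=false); no atom is both obligatory and forbidden, so the set is consistent.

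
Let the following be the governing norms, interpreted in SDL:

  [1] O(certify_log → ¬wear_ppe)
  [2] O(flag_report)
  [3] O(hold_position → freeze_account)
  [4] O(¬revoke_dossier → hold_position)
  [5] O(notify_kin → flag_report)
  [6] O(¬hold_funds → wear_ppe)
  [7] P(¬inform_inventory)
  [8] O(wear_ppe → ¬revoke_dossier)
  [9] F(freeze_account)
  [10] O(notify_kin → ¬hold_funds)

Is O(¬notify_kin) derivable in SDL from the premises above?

Premise 9, F(freeze_account), is equivalent to O(¬freeze_account).
Premise 3 is O(hold_position → freeze_account); contrapositively O(¬freeze_account → ¬hold_position). Since O(¬freeze_account) holds, K gives O(¬hold_position).
Premise 4 is O(¬revoke_dossier → hold_position); contrapositively O(¬hold_position → revoke_dossier). Since O(¬hold_position) holds, K gives O(revoke_dossier).
Premise 8 is O(wear_ppe → ¬revoke_dossier); contrapositively O(revoke_dossier → ¬wear_ppe). Since O(revoke_dossier) holds, K gives O(¬wear_ppe).
Premise 6 is O(¬hold_funds → wear_ppe); contrapositively O(¬wear_ppe → hold_funds). Since O(¬wear_ppe) holds, K gives O(hold_funds).
Premise 10 is O(notify_kin → ¬hold_funds); contrapositively O(hold_funds → ¬notify_kin). Since O(hold_funds) holds, K gives O(¬notify_kin).
Premises 1, 2, 5, 7 do not contribute to this derivation.
So O(¬notify_kin) follows.

Yes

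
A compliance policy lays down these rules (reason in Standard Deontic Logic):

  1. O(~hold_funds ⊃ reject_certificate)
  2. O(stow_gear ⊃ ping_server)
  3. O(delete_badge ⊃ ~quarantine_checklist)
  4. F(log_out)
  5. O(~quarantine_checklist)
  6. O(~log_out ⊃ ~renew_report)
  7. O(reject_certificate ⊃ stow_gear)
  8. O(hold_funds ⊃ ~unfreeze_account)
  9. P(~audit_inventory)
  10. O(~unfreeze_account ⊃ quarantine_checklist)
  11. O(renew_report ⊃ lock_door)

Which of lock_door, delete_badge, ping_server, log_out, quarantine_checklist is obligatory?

ping_server

Premise 5 states O(~quarantine_checklist) outright.
Premise 10 is O(~unfreeze_account ⊃ quarantine_checklist); contrapositively O(~quarantine_checklist ⊃ unfreeze_account). Since O(~quarantine_checklist) holds, K gives O(unfreeze_account).
Premise 8 is O(hold_funds ⊃ ~unfreeze_account); contrapositively O(unfreeze_account ⊃ ~hold_funds). Since O(unfreeze_account) holds, K gives O(~hold_funds).
With premise 1, O(~hold_funds ⊃ reject_certificate), the K-axiom yields O(reject_certificate).
With premise 7, O(reject_certificate ⊃ stow_gear), the K-axiom yields O(stow_gear).
With premise 2, O(stow_gear ⊃ ping_server), the K-axiom yields O(ping_server).
So O(ping_server) holds — ping_server is obligatory. None of the other listed options is made obligatory by any chain of premises.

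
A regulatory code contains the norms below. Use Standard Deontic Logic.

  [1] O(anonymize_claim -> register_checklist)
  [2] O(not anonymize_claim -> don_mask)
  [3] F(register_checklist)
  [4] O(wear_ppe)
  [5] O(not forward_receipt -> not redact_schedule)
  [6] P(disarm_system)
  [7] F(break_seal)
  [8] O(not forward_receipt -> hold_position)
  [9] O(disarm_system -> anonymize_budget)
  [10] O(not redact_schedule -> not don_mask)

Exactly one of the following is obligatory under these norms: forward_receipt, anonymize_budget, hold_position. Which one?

Premise 3 is F(register_checklist), i.e. O(not register_checklist).
Premise 1, O(anonymize_claim -> register_checklist), contraposes to O(not register_checklist -> not anonymize_claim); with O(not register_checklist) we get O(not anonymize_claim).
Premise 2 is O(not anonymize_claim -> don_mask); since O(not anonymize_claim), deontic closure gives O(don_mask).
Premise 10, O(not redact_schedule -> not don_mask), contraposes to O(don_mask -> redact_schedule); with O(don_mask) we get O(redact_schedule).
Premise 5 is O(not forward_receipt -> not redact_schedule); contrapositively O(redact_schedule -> forward_receipt). Since O(redact_schedule) holds, K gives O(forward_receipt).
So O(forward_receipt) holds — forward_receipt is obligatory. None of the other listed options is made obligatory by any chain of premises.

forward_receipt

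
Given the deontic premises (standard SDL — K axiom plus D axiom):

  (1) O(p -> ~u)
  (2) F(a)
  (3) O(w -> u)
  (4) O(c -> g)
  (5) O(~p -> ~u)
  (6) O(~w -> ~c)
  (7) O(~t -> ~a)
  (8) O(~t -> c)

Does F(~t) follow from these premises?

Yes

By case analysis on ~p: premise 5 gives O(~p -> ~u) and premise 1 gives O(p -> ~u), so O(~u) either way.
Premise 3 is O(w -> u); contrapositively O(~u -> ~w). Since O(~u) holds, K gives O(~w).
Premise 6 is O(~w -> ~c); since O(~w), deontic closure gives O(~c).
Premise 8 is O(~t -> c); contrapositively O(~c -> t). Since O(~c) holds, K gives O(t).
Premises 2, 4, 7 do not contribute to this derivation.
So O(t) holds, i.e. F(~t). The claim follows.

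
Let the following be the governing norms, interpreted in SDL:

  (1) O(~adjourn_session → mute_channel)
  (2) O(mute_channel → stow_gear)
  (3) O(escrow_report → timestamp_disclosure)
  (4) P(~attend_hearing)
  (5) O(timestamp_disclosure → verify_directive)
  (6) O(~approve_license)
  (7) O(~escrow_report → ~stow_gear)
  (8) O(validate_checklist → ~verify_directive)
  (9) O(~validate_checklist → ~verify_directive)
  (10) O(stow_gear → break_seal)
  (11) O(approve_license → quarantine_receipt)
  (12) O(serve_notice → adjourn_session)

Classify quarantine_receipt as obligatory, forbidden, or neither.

Neither

Premise 11 is O(approve_license → quarantine_receipt), but O(approve_license) is not derivable from the premises, so it does not yield O(quarantine_receipt).
No premise or chain of K-axiom applications forces O(quarantine_receipt), and none forces O(~quarantine_receipt). So quarantine_receipt is neither obligatory nor forbidden under these norms.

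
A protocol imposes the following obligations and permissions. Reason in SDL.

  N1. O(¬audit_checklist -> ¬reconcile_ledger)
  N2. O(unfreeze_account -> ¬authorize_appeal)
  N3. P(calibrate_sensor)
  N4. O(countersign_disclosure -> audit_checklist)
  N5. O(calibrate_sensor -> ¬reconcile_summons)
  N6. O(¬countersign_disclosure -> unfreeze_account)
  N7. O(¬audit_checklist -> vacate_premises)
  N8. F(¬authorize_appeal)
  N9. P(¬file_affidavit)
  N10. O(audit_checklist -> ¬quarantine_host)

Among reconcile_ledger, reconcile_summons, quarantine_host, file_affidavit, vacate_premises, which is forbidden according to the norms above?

F(¬authorize_appeal) at premise 8 means O(authorize_appeal).
Premise 2 is O(unfreeze_account -> ¬authorize_appeal); contrapositively O(authorize_appeal -> ¬unfreeze_account). Since O(authorize_appeal) holds, K gives O(¬unfreeze_account).
Premise 6, O(¬countersign_disclosure -> unfreeze_account), contraposes to O(¬unfreeze_account -> countersign_disclosure); with O(¬unfreeze_account) we get O(countersign_disclosure).
With premise 4, O(countersign_disclosure -> audit_checklist), the K-axiom yields O(audit_checklist).
From O(audit_checklist) and premise 10, O(audit_checklist -> ¬quarantine_host), we obtain O(¬quarantine_host).
So O(¬quarantine_host) holds, i.e. quarantine_host is forbidden. None of the other listed options is forbidden under the premises.

quarantine_host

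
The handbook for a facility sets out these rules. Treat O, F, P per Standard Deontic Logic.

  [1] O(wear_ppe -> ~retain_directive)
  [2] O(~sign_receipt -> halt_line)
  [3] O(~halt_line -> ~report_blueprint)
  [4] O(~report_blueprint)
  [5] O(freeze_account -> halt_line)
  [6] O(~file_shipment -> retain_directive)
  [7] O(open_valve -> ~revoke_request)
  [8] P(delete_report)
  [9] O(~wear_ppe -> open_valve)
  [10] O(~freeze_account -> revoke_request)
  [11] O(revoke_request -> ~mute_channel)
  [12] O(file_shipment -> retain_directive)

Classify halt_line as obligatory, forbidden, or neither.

Premises 6 and 12 cover both cases: O(~file_shipment -> retain_directive) and O(file_shipment -> retain_directive). Since ~file_shipment ∨ file_shipment is a tautology, O(retain_directive) follows.
Premise 1 is O(wear_ppe -> ~retain_directive); contrapositively O(retain_directive -> ~wear_ppe). Since O(retain_directive) holds, K gives O(~wear_ppe).
Applying K to premise 9 (O(~wear_ppe -> open_valve)) and O(~wear_ppe) yields O(open_valve).
Premise 7 is O(open_valve -> ~revoke_request); since O(open_valve), deontic closure gives O(~revoke_request).
Premise 10 is O(~freeze_account -> revoke_request); contrapositively O(~revoke_request -> freeze_account). Since O(~revoke_request) holds, K gives O(freeze_account).
Applying K to premise 5 (O(freeze_account -> halt_line)) and O(freeze_account) yields O(halt_line).
Premises 2, 3, 4, 8, 11 do not contribute to this derivation.
Hence halt_line is obligatory.

Obligatory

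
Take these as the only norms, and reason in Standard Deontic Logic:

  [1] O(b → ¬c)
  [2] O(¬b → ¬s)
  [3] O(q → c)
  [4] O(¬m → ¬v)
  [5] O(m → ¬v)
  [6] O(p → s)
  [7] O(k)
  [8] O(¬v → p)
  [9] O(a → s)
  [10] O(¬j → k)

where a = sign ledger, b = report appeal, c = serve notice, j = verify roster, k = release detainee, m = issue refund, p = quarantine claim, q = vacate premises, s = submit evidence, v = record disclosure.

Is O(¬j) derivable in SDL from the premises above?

Premise 10 is O(¬j → k); even if O(k) held, inferring O(¬j) would be affirming the consequent — invalid.
No other premise forces O(¬j). An ideal world satisfying every premise can still have ¬j false, so O(¬j) is not derivable.

No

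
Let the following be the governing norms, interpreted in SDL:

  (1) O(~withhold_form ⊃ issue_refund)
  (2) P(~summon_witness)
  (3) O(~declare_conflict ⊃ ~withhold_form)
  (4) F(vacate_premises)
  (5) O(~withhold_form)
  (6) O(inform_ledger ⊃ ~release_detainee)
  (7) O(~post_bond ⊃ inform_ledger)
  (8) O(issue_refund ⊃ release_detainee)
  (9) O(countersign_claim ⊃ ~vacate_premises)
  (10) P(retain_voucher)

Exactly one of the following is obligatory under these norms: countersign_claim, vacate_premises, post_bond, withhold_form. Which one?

Premise 5 states O(~withhold_form) outright.
With premise 1, O(~withhold_form ⊃ issue_refund), the K-axiom yields O(issue_refund).
From O(issue_refund) and premise 8, O(issue_refund ⊃ release_detainee), we obtain O(release_detainee).
Premise 6 is O(inform_ledger ⊃ ~release_detainee); contrapositively O(release_detainee ⊃ ~inform_ledger). Since O(release_detainee) holds, K gives O(~inform_ledger).
The contrapositive of premise 7 (O(~post_bond ⊃ inform_ledger)) is O(~inform_ledger ⊃ post_bond), and O(~inform_ledger) is already established, so O(post_bond).
So O(post_bond) holds — post_bond is obligatory. None of the other listed options is made obligatory by any chain of premises.

post_bond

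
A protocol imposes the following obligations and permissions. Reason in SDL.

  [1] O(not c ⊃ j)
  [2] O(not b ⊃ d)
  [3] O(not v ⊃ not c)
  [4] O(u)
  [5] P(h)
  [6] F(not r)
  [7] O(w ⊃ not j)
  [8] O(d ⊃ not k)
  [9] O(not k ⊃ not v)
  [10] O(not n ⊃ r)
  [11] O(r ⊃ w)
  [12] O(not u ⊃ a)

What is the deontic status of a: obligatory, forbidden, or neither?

Neither

Premise 12 is O(not u ⊃ a), but O(not u) is not derivable from the premises, so it does not yield O(a).
No premise or chain of K-axiom applications forces O(a), and none forces O(not a). So a is neither obligatory nor forbidden under these norms.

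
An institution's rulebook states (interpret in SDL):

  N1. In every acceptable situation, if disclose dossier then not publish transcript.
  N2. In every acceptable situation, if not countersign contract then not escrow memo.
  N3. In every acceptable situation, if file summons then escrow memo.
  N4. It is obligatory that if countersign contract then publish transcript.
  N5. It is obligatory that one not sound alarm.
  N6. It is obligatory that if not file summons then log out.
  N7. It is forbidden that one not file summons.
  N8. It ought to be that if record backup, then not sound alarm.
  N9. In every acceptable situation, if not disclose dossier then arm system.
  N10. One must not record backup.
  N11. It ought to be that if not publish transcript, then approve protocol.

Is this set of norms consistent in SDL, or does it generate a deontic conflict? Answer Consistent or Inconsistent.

Consistent

Premise 8 is O(record_backup → ¬sound_alarm); even if O(¬sound_alarm) held, inferring O(record_backup) would be affirming the consequent — invalid.
So O(record_backup) is not derivable, and the apparent clash with O(¬record_backup) does not arise.
A world satisfying every obligation exists (e.g. approve_protocol=false, arm_system=true, countersign_contract=true, disclose_dossier=false, escrow_memo=true, file_summons=true, log_out=false, publish_transcript=true, record_backup=false, sound_alarm=false); no atom is both obligatory and forbidden, so the set is consistent.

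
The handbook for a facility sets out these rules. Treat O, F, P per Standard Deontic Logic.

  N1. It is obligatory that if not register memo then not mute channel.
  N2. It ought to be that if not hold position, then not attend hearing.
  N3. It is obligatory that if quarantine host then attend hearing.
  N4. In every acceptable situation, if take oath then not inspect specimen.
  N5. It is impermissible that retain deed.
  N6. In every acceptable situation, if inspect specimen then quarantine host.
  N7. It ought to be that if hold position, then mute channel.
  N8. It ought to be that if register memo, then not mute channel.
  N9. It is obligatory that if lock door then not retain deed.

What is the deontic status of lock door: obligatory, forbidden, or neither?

Premise 9 is O(lock_door → ¬retain_deed); even if O(¬retain_deed) held, inferring O(lock_door) would be affirming the consequent — invalid.
No premise or chain of K-axiom applications forces O(lock_door), and none forces O(¬lock_door). So lock_door is neither obligatory nor forbidden under these norms.

Neither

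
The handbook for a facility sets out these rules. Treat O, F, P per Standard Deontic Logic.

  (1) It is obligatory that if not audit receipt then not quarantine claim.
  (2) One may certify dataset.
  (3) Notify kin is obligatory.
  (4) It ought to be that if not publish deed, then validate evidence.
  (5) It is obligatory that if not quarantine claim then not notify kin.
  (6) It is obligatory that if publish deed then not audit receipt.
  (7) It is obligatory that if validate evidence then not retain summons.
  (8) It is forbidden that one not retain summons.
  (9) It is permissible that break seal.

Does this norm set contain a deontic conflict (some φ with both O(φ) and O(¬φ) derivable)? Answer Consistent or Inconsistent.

Premise 8 is F(¬retain_summons), i.e. O(retain_summons).
Premise 7 is O(validate_evidence → ¬retain_summons); contrapositively O(retain_summons → ¬validate_evidence). Since O(retain_summons) holds, K gives O(¬validate_evidence).
The contrapositive of premise 4 (O(¬publish_deed → validate_evidence)) is O(¬validate_evidence → publish_deed), and O(¬validate_evidence) is already established, so O(publish_deed).
With premise 6, O(publish_deed → ¬audit_receipt), the K-axiom yields O(¬audit_receipt).
From O(¬audit_receipt) and premise 1, O(¬audit_receipt → ¬quarantine_claim), we obtain O(¬quarantine_claim).
Applying K to premise 5 (O(¬quarantine_claim → ¬notify_kin)) and O(¬quarantine_claim) yields O(¬notify_kin).
However, premise 3 gives O(notify_kin).
We now have both O(¬notify_kin) and O(notify_kin) — notify_kin is simultaneously obligatory and forbidden, violating the D-axiom.

Inconsistent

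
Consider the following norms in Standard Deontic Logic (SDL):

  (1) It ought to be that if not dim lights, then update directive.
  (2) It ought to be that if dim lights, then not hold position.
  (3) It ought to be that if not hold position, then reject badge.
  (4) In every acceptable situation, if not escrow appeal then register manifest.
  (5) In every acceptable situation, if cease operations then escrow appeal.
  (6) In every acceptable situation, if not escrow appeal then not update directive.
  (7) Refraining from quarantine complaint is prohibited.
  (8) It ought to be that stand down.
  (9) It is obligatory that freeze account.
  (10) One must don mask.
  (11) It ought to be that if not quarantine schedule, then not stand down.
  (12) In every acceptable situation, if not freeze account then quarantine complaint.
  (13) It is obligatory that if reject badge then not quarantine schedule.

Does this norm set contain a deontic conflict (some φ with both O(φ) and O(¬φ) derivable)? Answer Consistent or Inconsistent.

Consistent

Premise 12 is O(¬freeze_account → quarantine_complaint); even if O(quarantine_complaint) held, inferring O(¬freeze_account) would be affirming the consequent — invalid.
So O(¬freeze_account) is not derivable, and the apparent clash with O(freeze_account) does not arise.
A world satisfying every obligation exists (e.g. cease_operations=false, dim_lights=false, don_mask=true, escrow_appeal=true, freeze_account=true, hold_position=true, quarantine_complaint=true, quarantine_schedule=true, register_manifest=false, reject_badge=false, stand_down=true, update_directive=true); no atom is both obligatory and forbidden, so the set is consistent.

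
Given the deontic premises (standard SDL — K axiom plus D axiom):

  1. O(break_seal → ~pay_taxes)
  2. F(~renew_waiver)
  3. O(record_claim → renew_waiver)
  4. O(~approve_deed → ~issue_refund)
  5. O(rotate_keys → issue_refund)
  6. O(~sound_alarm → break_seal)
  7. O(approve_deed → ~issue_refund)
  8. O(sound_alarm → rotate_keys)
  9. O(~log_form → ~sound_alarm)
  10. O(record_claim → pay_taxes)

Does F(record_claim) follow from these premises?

Premises 7 and 4 cover both cases: O(approve_deed → ~issue_refund) and O(~approve_deed → ~issue_refund). Since approve_deed ∨ ~approve_deed is a tautology, O(~issue_refund) follows.
Premise 5 is O(rotate_keys → issue_refund); contrapositively O(~issue_refund → ~rotate_keys). Since O(~issue_refund) holds, K gives O(~rotate_keys).
The contrapositive of premise 8 (O(sound_alarm → rotate_keys)) is O(~rotate_keys → ~sound_alarm), and O(~rotate_keys) is already established, so O(~sound_alarm).
With premise 6, O(~sound_alarm → break_seal), the K-axiom yields O(break_seal).
Applying K to premise 1 (O(break_seal → ~pay_taxes)) and O(break_seal) yields O(~pay_taxes).
Premise 10, O(record_claim → pay_taxes), contraposes to O(~pay_taxes → ~record_claim); with O(~pay_taxes) we get O(~record_claim).
Premises 2, 3, 9 do not contribute to this derivation.
So O(~record_claim) holds, i.e. F(record_claim). The claim follows.

Yes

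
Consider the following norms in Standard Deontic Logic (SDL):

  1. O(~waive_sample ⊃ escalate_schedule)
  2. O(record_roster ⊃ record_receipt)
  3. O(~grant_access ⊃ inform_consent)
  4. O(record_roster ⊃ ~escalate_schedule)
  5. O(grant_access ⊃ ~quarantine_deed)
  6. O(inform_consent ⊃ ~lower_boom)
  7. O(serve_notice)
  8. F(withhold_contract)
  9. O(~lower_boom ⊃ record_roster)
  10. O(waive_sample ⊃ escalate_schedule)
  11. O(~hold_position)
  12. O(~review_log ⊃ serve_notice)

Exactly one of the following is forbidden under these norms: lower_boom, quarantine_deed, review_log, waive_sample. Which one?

By case analysis on waive_sample: premise 10 gives O(waive_sample ⊃ escalate_schedule) and premise 1 gives O(~waive_sample ⊃ escalate_schedule), so O(escalate_schedule) either way.
The contrapositive of premise 4 (O(record_roster ⊃ ~escalate_schedule)) is O(escalate_schedule ⊃ ~record_roster), and O(escalate_schedule) is already established, so O(~record_roster).
Premise 9, O(~lower_boom ⊃ record_roster), contraposes to O(~record_roster ⊃ lower_boom); with O(~record_roster) we get O(lower_boom).
Premise 6, O(inform_consent ⊃ ~lower_boom), contraposes to O(lower_boom ⊃ ~inform_consent); with O(lower_boom) we get O(~inform_consent).
The contrapositive of premise 3 (O(~grant_access ⊃ inform_consent)) is O(~inform_consent ⊃ grant_access), and O(~inform_consent) is already established, so O(grant_access).
Premise 5 is O(grant_access ⊃ ~quarantine_deed); since O(grant_access), deontic closure gives O(~quarantine_deed).
So O(~quarantine_deed) holds, i.e. quarantine_deed is forbidden. None of the other listed options is forbidden under the premises.

quarantine_deed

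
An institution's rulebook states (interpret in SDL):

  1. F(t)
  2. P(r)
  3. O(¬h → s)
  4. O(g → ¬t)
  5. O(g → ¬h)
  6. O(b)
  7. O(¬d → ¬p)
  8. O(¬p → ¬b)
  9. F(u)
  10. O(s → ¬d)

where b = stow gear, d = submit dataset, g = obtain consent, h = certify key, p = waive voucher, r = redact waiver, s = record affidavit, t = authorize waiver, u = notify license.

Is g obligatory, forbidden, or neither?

Premise 6 states O(b) outright.
Premise 8 is O(¬p → ¬b); contrapositively O(b → p). Since O(b) holds, K gives O(p).
The contrapositive of premise 7 (O(¬d → ¬p)) is O(p → d), and O(p) is already established, so O(d).
The contrapositive of premise 10 (O(s → ¬d)) is O(d → ¬s), and O(d) is already established, so O(¬s).
Premise 3 is O(¬h → s); contrapositively O(¬s → h). Since O(¬s) holds, K gives O(h).
Premise 5 is O(g → ¬h); contrapositively O(h → ¬g). Since O(h) holds, K gives O(¬g).
Premises 1, 2, 4, 9 do not contribute to this derivation.
Thus O(¬g), which is F(g): g is forbidden.

Forbidden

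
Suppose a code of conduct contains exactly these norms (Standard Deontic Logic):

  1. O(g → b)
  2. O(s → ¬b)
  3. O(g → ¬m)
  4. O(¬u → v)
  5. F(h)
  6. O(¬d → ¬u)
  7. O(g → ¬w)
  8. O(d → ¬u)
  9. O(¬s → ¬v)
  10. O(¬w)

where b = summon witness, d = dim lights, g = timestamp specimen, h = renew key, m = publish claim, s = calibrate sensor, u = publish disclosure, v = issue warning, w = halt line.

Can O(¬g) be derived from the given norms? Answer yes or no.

Premises 6 and 8 cover both cases: O(¬d → ¬u) and O(d → ¬u). Since ¬d ∨ d is a tautology, O(¬u) follows.
Applying K to premise 4 (O(¬u → v)) and O(¬u) yields O(v).
Premise 9, O(¬s → ¬v), contraposes to O(v → s); with O(v) we get O(s).
Applying K to premise 2 (O(s → ¬b)) and O(s) yields O(¬b).
Premise 1 is O(g → b); contrapositively O(¬b → ¬g). Since O(¬b) holds, K gives O(¬g).
Premises 3, 5, 7, 10 do not contribute to this derivation.
So O(¬g) follows.

Yes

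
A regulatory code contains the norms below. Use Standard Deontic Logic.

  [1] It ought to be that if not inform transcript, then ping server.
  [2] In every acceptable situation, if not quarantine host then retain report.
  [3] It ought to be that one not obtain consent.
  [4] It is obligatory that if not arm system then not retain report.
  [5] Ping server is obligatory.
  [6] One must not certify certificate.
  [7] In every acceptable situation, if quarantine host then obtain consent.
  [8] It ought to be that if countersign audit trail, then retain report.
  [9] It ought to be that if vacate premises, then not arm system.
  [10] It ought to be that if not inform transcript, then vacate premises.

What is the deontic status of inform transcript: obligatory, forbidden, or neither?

Obligatory

Premise 3 states O(¬obtain_consent) outright.
The contrapositive of premise 7 (O(quarantine_host → obtain_consent)) is O(¬obtain_consent → ¬quarantine_host), and O(¬obtain_consent) is already established, so O(¬quarantine_host).
From O(¬quarantine_host) and premise 2, O(¬quarantine_host → retain_report), we obtain O(retain_report).
Premise 4, O(¬arm_system → ¬retain_report), contraposes to O(retain_report → arm_system); with O(retain_report) we get O(arm_system).
Premise 9 is O(vacate_premises → ¬arm_system); contrapositively O(arm_system → ¬vacate_premises). Since O(arm_system) holds, K gives O(¬vacate_premises).
Premise 10 is O(¬inform_transcript → vacate_premises); contrapositively O(¬vacate_premises → inform_transcript). Since O(¬vacate_premises) holds, K gives O(inform_transcript).
Premises 1, 5, 6, 8 do not contribute to this derivation.
Hence inform_transcript is obligatory.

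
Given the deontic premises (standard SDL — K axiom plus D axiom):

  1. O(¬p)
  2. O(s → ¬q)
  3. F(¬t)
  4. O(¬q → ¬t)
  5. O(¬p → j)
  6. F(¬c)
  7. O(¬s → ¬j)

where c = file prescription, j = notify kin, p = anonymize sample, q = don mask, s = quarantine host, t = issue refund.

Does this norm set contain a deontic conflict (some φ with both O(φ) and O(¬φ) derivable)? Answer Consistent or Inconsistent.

Premise 3, F(¬t), is equivalent to O(t).
Premise 4, O(¬q → ¬t), contraposes to O(t → q); with O(t) we get O(q).
Premise 2 is O(s → ¬q); contrapositively O(q → ¬s). Since O(q) holds, K gives O(¬s).
With premise 7, O(¬s → ¬j), the K-axiom yields O(¬j).
Premise 5, O(¬p → j), contraposes to O(¬j → p); with O(¬j) we get O(p).
However, premise 1 gives O(¬p).
We now have both O(p) and O(¬p) — p is simultaneously obligatory and forbidden, violating the D-axiom.

Inconsistent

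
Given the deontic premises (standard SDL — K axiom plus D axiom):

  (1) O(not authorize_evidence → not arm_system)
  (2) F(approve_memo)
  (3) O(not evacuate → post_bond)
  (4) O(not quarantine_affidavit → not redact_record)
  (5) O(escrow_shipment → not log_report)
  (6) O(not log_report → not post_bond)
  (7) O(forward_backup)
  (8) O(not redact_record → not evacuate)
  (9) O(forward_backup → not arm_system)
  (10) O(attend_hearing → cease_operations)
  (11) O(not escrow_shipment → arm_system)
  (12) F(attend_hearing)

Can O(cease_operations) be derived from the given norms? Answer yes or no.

No

Premise 10 is O(attend_hearing → cease_operations), but O(attend_hearing) is not derivable from the premises, so it does not yield O(cease_operations).
No other premise forces O(cease_operations). An ideal world satisfying every premise can still have cease_operations false, so O(cease_operations) is not derivable.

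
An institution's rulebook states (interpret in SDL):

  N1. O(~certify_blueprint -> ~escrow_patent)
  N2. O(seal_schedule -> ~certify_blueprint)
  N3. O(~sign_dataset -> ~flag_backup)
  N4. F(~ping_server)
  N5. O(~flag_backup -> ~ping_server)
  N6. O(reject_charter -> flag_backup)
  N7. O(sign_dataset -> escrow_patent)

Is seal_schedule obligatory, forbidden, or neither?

F(~ping_server) at premise 4 means O(ping_server).
Premise 5 is O(~flag_backup -> ~ping_server); contrapositively O(ping_server -> flag_backup). Since O(ping_server) holds, K gives O(flag_backup).
Premise 3 is O(~sign_dataset -> ~flag_backup); contrapositively O(flag_backup -> sign_dataset). Since O(flag_backup) holds, K gives O(sign_dataset).
With premise 7, O(sign_dataset -> escrow_patent), the K-axiom yields O(escrow_patent).
Premise 1 is O(~certify_blueprint -> ~escrow_patent); contrapositively O(escrow_patent -> certify_blueprint). Since O(escrow_patent) holds, K gives O(certify_blueprint).
Premise 2, O(seal_schedule -> ~certify_blueprint), contraposes to O(certify_blueprint -> ~seal_schedule); with O(certify_blueprint) we get O(~seal_schedule).
Premise 6 does not contribute to this derivation.
Thus O(~seal_schedule), which is F(seal_schedule): seal_schedule is forbidden.

Forbidden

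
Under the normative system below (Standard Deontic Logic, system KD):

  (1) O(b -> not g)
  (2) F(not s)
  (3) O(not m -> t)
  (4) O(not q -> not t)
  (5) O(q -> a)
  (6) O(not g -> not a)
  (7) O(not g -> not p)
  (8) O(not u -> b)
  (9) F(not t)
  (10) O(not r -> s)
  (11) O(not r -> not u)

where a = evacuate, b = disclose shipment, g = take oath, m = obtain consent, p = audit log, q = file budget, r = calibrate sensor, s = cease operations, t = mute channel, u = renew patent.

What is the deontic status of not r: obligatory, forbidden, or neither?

F(not t) at premise 9 means O(t).
Premise 4 is O(not q -> not t); contrapositively O(t -> q). Since O(t) holds, K gives O(q).
Applying K to premise 5 (O(q -> a)) and O(q) yields O(a).
Premise 6 is O(not g -> not a); contrapositively O(a -> g). Since O(a) holds, K gives O(g).
The contrapositive of premise 1 (O(b -> not g)) is O(g -> not b), and O(g) is already established, so O(not b).
Premise 8, O(not u -> b), contraposes to O(not b -> u); with O(not b) we get O(u).
The contrapositive of premise 11 (O(not r -> not u)) is O(u -> r), and O(u) is already established, so O(r).
Premises 2, 3, 7, 10 do not contribute to this derivation.
Thus O(r), which is F(not r): not r is forbidden.

Forbidden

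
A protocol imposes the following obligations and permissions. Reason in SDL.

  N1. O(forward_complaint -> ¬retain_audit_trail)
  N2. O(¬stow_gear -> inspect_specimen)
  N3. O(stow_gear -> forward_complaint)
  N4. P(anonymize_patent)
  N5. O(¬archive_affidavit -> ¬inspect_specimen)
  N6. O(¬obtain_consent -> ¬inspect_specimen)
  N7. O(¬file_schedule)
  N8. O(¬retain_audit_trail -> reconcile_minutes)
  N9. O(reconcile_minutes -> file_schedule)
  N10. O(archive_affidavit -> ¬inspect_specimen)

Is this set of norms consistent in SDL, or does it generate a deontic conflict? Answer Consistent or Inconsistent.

Premises 10 and 5 are O(archive_affidavit -> ¬inspect_specimen) and O(¬archive_affidavit -> ¬inspect_specimen); every ideal world satisfies archive_affidavit or ¬archive_affidavit, so in either case ¬inspect_specimen holds — hence O(¬inspect_specimen).
Premise 2 is O(¬stow_gear -> inspect_specimen); contrapositively O(¬inspect_specimen -> stow_gear). Since O(¬inspect_specimen) holds, K gives O(stow_gear).
With premise 3, O(stow_gear -> forward_complaint), the K-axiom yields O(forward_complaint).
Applying K to premise 1 (O(forward_complaint -> ¬retain_audit_trail)) and O(forward_complaint) yields O(¬retain_audit_trail).
Premise 8 is O(¬retain_audit_trail -> reconcile_minutes); since O(¬retain_audit_trail), deontic closure gives O(reconcile_minutes).
Applying K to premise 9 (O(reconcile_minutes -> file_schedule)) and O(reconcile_minutes) yields O(file_schedule).
Yet premise 7 states O(¬file_schedule).
We now have both O(file_schedule) and O(¬file_schedule) — file_schedule is simultaneously obligatory and forbidden, violating the D-axiom.

Inconsistent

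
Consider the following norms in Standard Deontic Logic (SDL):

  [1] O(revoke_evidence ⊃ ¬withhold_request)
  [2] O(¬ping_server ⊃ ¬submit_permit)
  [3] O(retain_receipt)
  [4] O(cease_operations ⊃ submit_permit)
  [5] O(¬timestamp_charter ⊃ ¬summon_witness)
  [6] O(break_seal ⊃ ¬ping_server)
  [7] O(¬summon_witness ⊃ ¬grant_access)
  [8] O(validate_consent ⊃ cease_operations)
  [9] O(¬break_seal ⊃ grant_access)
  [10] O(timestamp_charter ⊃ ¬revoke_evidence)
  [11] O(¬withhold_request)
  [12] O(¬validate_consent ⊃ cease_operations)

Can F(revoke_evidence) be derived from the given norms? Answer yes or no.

Premises 8 and 12 are O(validate_consent ⊃ cease_operations) and O(¬validate_consent ⊃ cease_operations); every ideal world satisfies validate_consent or ¬validate_consent, so in either case cease_operations holds — hence O(cease_operations).
Premise 4 is O(cease_operations ⊃ submit_permit); since O(cease_operations), deontic closure gives O(submit_permit).
The contrapositive of premise 2 (O(¬ping_server ⊃ ¬submit_permit)) is O(submit_permit ⊃ ping_server), and O(submit_permit) is already established, so O(ping_server).
Premise 6, O(break_seal ⊃ ¬ping_server), contraposes to O(ping_server ⊃ ¬break_seal); with O(ping_server) we get O(¬break_seal).
Premise 9 is O(¬break_seal ⊃ grant_access); since O(¬break_seal), deontic closure gives O(grant_access).
Premise 7, O(¬summon_witness ⊃ ¬grant_access), contraposes to O(grant_access ⊃ summon_witness); with O(grant_access) we get O(summon_witness).
Premise 5, O(¬timestamp_charter ⊃ ¬summon_witness), contraposes to O(summon_witness ⊃ timestamp_charter); with O(summon_witness) we get O(timestamp_charter).
With premise 10, O(timestamp_charter ⊃ ¬revoke_evidence), the K-axiom yields O(¬revoke_evidence).
Premises 1, 3, 11 do not contribute to this derivation.
So O(¬revoke_evidence) holds, i.e. F(revoke_evidence). The claim follows.

Yes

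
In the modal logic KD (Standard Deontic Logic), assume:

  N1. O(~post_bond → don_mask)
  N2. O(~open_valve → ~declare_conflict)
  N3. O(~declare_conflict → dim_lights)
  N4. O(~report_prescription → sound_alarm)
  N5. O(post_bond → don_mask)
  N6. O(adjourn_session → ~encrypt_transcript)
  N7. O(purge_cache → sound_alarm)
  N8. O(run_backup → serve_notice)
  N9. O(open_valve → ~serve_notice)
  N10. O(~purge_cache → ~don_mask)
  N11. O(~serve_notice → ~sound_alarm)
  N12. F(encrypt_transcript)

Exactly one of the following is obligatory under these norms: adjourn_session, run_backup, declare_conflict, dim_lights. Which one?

dim_lights

Premises 1 and 5 cover both cases: O(~post_bond → don_mask) and O(post_bond → don_mask). Since ~post_bond ∨ post_bond is a tautology, O(don_mask) follows.
The contrapositive of premise 10 (O(~purge_cache → ~don_mask)) is O(don_mask → purge_cache), and O(don_mask) is already established, so O(purge_cache).
With premise 7, O(purge_cache → sound_alarm), the K-axiom yields O(sound_alarm).
Premise 11 is O(~serve_notice → ~sound_alarm); contrapositively O(sound_alarm → serve_notice). Since O(sound_alarm) holds, K gives O(serve_notice).
The contrapositive of premise 9 (O(open_valve → ~serve_notice)) is O(serve_notice → ~open_valve), and O(serve_notice) is already established, so O(~open_valve).
From O(~open_valve) and premise 2, O(~open_valve → ~declare_conflict), we obtain O(~declare_conflict).
Premise 3 is O(~declare_conflict → dim_lights); since O(~declare_conflict), deontic closure gives O(dim_lights).
So O(dim_lights) holds — dim_lights is obligatory. None of the other listed options is made obligatory by any chain of premises.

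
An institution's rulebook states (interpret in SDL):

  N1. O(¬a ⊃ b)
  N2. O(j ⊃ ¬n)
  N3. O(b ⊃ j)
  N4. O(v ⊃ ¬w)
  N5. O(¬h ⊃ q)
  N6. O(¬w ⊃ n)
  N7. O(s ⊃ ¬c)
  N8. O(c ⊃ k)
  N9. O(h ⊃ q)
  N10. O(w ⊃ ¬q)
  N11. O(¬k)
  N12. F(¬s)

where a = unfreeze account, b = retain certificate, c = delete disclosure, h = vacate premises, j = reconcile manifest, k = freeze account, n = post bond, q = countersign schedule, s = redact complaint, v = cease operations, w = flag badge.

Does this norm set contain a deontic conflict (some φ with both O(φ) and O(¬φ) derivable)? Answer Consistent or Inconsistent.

Consistent

Premise 8 is O(c ⊃ k), but O(c) is not derivable from the premises, so it does not yield O(k).
So O(k) is not derivable, and the apparent clash with O(¬k) does not arise.
A world satisfying every obligation exists (e.g. a=true, b=false, c=false, h=false, j=false, k=false, n=true, q=true, s=true, v=false, w=false); no atom is both obligatory and forbidden, so the set is consistent.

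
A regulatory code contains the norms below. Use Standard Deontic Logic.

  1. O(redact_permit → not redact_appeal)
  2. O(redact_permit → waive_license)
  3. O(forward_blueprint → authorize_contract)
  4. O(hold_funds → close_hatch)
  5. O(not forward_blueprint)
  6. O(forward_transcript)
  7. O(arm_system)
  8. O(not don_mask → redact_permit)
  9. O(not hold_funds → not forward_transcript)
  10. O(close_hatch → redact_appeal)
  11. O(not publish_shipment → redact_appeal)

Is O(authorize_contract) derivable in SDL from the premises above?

Premise 3 is O(forward_blueprint → authorize_contract), but O(forward_blueprint) is not derivable from the premises, so it does not yield O(authorize_contract).
No other premise forces O(authorize_contract). An ideal world satisfying every premise can still have authorize_contract false, so O(authorize_contract) is not derivable.

No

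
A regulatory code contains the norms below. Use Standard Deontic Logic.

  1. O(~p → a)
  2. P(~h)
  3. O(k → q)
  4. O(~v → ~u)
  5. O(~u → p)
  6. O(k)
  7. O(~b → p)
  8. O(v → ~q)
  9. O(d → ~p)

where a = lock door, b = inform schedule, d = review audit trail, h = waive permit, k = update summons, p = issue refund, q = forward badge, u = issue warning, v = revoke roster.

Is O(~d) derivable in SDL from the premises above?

Yes

From premise 6 we have O(k).
With premise 3, O(k → q), the K-axiom yields O(q).
Premise 8 is O(v → ~q); contrapositively O(q → ~v). Since O(q) holds, K gives O(~v).
Applying K to premise 4 (O(~v → ~u)) and O(~v) yields O(~u).
With premise 5, O(~u → p), the K-axiom yields O(p).
The contrapositive of premise 9 (O(d → ~p)) is O(p → ~d), and O(p) is already established, so O(~d).
Premises 1, 2, 7 do not contribute to this derivation.
So O(~d) follows.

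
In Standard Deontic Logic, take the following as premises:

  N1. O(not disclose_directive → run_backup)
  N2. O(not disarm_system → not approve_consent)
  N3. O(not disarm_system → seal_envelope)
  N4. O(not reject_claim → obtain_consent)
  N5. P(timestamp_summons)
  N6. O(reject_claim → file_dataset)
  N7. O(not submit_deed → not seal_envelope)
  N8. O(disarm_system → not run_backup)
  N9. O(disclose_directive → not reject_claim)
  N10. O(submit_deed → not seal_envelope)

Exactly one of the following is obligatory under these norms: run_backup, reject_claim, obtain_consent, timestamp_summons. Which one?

obtain_consent

Premises 7 and 10 are O(not submit_deed → not seal_envelope) and O(submit_deed → not seal_envelope); every ideal world satisfies not submit_deed or submit_deed, so in either case not seal_envelope holds — hence O(not seal_envelope).
Premise 3 is O(not disarm_system → seal_envelope); contrapositively O(not seal_envelope → disarm_system). Since O(not seal_envelope) holds, K gives O(disarm_system).
Applying K to premise 8 (O(disarm_system → not run_backup)) and O(disarm_system) yields O(not run_backup).
Premise 1 is O(not disclose_directive → run_backup); contrapositively O(not run_backup → disclose_directive). Since O(not run_backup) holds, K gives O(disclose_directive).
Premise 9 is O(disclose_directive → not reject_claim); since O(disclose_directive), deontic closure gives O(not reject_claim).
With premise 4, O(not reject_claim → obtain_consent), the K-axiom yields O(obtain_consent).
So O(obtain_consent) holds — obtain_consent is obligatory. None of the other listed options is made obligatory by any chain of premises.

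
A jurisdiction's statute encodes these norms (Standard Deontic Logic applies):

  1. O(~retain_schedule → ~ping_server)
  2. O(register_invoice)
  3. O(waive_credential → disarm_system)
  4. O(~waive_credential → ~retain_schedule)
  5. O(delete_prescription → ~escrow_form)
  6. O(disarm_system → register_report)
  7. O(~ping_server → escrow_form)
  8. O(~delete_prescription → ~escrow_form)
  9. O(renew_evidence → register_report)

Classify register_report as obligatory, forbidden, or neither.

Obligatory

Premises 8 and 5 cover both cases: O(~delete_prescription → ~escrow_form) and O(delete_prescription → ~escrow_form). Since ~delete_prescription ∨ delete_prescription is a tautology, O(~escrow_form) follows.
The contrapositive of premise 7 (O(~ping_server → escrow_form)) is O(~escrow_form → ping_server), and O(~escrow_form) is already established, so O(ping_server).
The contrapositive of premise 1 (O(~retain_schedule → ~ping_server)) is O(ping_server → retain_schedule), and O(ping_server) is already established, so O(retain_schedule).
Premise 4, O(~waive_credential → ~retain_schedule), contraposes to O(retain_schedule → waive_credential); with O(retain_schedule) we get O(waive_credential).
With premise 3, O(waive_credential → disarm_system), the K-axiom yields O(disarm_system).
Applying K to premise 6 (O(disarm_system → register_report)) and O(disarm_system) yields O(register_report).
Premises 2, 9 do not contribute to this derivation.
Hence register_report is obligatory.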